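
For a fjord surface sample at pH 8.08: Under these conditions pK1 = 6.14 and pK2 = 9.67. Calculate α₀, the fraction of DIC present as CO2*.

α₀ = 0.0111

α₀ = 1 / (1 + K1/[H⁺] + K1K2/[H⁺]²) = 1 / (1 + 10^+1.94 + 10^+0.35)
   = 1 / (1 + 87.096 + 2.2387) = 1/90.335 = 0.01107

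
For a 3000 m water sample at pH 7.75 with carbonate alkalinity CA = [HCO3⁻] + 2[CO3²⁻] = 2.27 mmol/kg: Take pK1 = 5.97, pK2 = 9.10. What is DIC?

CA = [HCO3⁻] + 2[CO3²⁻] = (α₁ + 2α₂)·DIC
At pH 7.75: [H⁺]/K1 = 10^-1.78 = 0.016596, K2/[H⁺] = 10^-1.35 = 0.044668
α₁ = 1/(1 + 0.016596 + 0.044668) = 1/1.0613 = 0.9423; α₂ = α₁·K2/[H⁺] = 0.04209
α₁ + 2α₂ = 1.0265
DIC = CA / (α₁ + 2α₂) = 2.27 / 1.0265 = 2.21 mmol/kg

DIC = 2.21 mmol/kg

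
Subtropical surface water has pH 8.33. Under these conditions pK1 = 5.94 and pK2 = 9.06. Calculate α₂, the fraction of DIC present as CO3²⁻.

α₂ = 0.156

α₂ = 1 / (1 + [H⁺]/K2 + [H⁺]²/(K1K2)) = 1 / (1 + 10^+0.73 + 10^-1.66)
   = 1 / (1 + 5.3703 + 0.021878) = 1/6.3922 = 0.1564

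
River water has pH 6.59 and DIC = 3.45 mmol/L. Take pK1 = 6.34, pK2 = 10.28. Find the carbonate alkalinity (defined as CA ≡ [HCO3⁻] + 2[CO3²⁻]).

CA = 2.21 mmol/L

CA = [HCO3⁻] + 2[CO3²⁻] = (α₁ + 2α₂)·DIC
At pH 6.59: [H⁺]/K1 = 10^-0.25 = 0.56234, K2/[H⁺] = 10^-3.69 = 0.00020417
α₁ = 1/(1 + 0.56234 + 0.00020417) = 1/1.5625 = 0.6400; α₂ = α₁·K2/[H⁺] = 0.0001307
α₁ + 2α₂ = 0.6402
CA = 0.6402 × 3.45 = 2.21 mmol/L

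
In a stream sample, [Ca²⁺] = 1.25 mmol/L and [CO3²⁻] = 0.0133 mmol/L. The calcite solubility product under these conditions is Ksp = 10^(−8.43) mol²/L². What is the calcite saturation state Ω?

Ksp = 10^(−8.43) = 3.715×10^-9
Ω = [Ca²⁺][CO3²⁻]/Ksp = (1.25×10^-3)(0.0133×10^-3) / 3.715×10^-9 = 4.47

Ω = 4.47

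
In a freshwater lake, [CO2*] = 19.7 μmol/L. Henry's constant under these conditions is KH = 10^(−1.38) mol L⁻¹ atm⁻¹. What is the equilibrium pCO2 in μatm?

KH = 10^(−1.38) = 4.169×10^-2 mol L⁻¹ atm⁻¹
pCO2 = [CO2*]/KH = 19.7×10^-6 / 4.169×10^-2 = 4.73×10^-4 atm = 473 μatm

pCO2 = 473 μatm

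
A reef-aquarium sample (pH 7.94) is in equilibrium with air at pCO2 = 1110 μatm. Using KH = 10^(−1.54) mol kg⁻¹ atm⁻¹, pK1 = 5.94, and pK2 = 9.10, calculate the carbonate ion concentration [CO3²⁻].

[CO2*] = KH · pCO2 = 10^(−1.54) × 1110×10^-6 = 3.201×10^-5 mol/kg
α₀ = 1/(1 + K1/[H⁺] + K1K2/[H⁺]²) = 1/(1 + 10^+2.00 + 10^+0.84) = 0.009266
DIC = [CO2*]/α₀ = 3.201×10^-5 / 0.009266 = 3.455 mmol/kg
[CO3²⁻] = α₂·DIC; α₂ = 0.06411, so [CO3²⁻] = 0.06411 × 3.455 = 0.221 mmol/kg

[CO3²⁻] = 0.221 mmol/kg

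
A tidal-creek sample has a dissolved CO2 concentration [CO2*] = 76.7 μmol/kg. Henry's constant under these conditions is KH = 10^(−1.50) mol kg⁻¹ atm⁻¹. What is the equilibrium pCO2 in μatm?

KH = 10^(−1.50) = 3.162×10^-2 mol kg⁻¹ atm⁻¹
pCO2 = [CO2*]/KH = 76.7×10^-6 / 3.162×10^-2 = 2.43×10^-3 atm = 2430 μatm

pCO2 = 2430 μatm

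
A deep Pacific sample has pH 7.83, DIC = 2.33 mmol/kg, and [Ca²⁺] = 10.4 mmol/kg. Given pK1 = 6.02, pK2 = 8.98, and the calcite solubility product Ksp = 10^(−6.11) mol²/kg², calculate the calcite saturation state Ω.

α₂ = 1 / (1 + [H⁺]/K2 + [H⁺]²/(K1K2)) = 1 / (1 + 10^+1.15 + 10^-0.66)
   = 1 / (1 + 14.125 + 0.21878) = 1/15.344 = 0.06517
[CO3²⁻] = α₂ × DIC = 0.06517 × 2.33 = 0.1518 mmol/kg
Ksp = 10^(−6.11) = 7.762×10^-7
Ω = [Ca²⁺][CO3²⁻]/Ksp = (10.4×10^-3)(1.518×10^-4) / 7.762×10^-7 = 2.03

Ω = 2.03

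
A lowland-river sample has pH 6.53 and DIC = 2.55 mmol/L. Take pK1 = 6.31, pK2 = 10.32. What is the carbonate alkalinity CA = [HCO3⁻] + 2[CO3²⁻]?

CA = [HCO3⁻] + 2[CO3²⁻] = (α₁ + 2α₂)·DIC
At pH 6.53: [H⁺]/K1 = 10^-0.22 = 0.60256, K2/[H⁺] = 10^-3.79 = 0.00016218
α₁ = 1/(1 + 0.60256 + 0.00016218) = 1/1.6027 = 0.6239; α₂ = α₁·K2/[H⁺] = 0.0001012
α₁ + 2α₂ = 0.6241
CA = 0.6241 × 2.55 = 1.59 mmol/L

CA = 1.59 mmol/L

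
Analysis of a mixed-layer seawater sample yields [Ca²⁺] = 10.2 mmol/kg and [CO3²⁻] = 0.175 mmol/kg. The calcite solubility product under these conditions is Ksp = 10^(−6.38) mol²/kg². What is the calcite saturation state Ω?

Ω = 4.28

Ksp = 10^(−6.38) = 4.169×10^-7
Ω = [Ca²⁺][CO3²⁻]/Ksp = (10.2×10^-3)(0.175×10^-3) / 4.169×10^-7 = 4.28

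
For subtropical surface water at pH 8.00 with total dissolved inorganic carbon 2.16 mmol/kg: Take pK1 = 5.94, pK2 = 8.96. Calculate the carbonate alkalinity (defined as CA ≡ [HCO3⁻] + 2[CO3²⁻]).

CA = [HCO3⁻] + 2[CO3²⁻] = (α₁ + 2α₂)·DIC
At pH 8.00: [H⁺]/K1 = 10^-2.06 = 0.0087096, K2/[H⁺] = 10^-0.96 = 0.10965
α₁ = 1/(1 + 0.0087096 + 0.10965) = 1/1.1184 = 0.8942; α₂ = α₁·K2/[H⁺] = 0.09804
α₁ + 2α₂ = 1.0903
CA = 1.0903 × 2.16 = 2.35 mmol/kg

CA = 2.35 mmol/kg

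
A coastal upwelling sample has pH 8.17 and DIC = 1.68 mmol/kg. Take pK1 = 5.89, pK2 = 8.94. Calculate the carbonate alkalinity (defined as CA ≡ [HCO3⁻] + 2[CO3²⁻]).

CA = [HCO3⁻] + 2[CO3²⁻] = (α₁ + 2α₂)·DIC
At pH 8.17: [H⁺]/K1 = 10^-2.28 = 0.0052481, K2/[H⁺] = 10^-0.77 = 0.16982
α₁ = 1/(1 + 0.0052481 + 0.16982) = 1/1.1751 = 0.8510; α₂ = α₁·K2/[H⁺] = 0.1445
α₁ + 2α₂ = 1.1401
CA = 1.1401 × 1.68 = 1.92 mmol/kg

CA = 1.92 mmol/kg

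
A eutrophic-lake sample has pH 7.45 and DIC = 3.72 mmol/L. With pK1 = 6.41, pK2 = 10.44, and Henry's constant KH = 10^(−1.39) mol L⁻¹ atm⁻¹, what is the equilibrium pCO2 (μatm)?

pCO2 = 7620 μatm

α₀ = 1 / (1 + K1/[H⁺] + K1K2/[H⁺]²) = 1 / (1 + 10^+1.04 + 10^-1.95)
   = 1 / (1 + 10.965 + 0.011220) = 1/11.976 = 0.08350
[CO2*] = α₀ × DIC = 0.08350 × 3.72 = 0.3106 mmol/L
pCO2 = [CO2*]/KH = 3.106×10^-4 / 4.074×10^-2 = 7620 μatm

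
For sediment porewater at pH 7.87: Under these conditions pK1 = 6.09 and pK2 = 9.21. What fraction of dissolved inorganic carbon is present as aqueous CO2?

α₀ = 0.0156

α₀ = 1 / (1 + K1/[H⁺] + K1K2/[H⁺]²) = 1 / (1 + 10^+1.78 + 10^+0.44)
   = 1 / (1 + 60.256 + 2.7542) = 1/64.010 = 0.01562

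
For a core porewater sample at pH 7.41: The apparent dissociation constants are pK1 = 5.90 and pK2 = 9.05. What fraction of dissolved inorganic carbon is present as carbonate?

α₂ = 0.0217

α₂ = 1 / (1 + [H⁺]/K2 + [H⁺]²/(K1K2)) = 1 / (1 + 10^+1.64 + 10^+0.13)
   = 1 / (1 + 43.652 + 1.3490) = 1/46.001 = 0.02174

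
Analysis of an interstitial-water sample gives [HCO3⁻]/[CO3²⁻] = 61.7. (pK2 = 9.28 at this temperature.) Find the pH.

From K2 = [H⁺][CO3²⁻]/[HCO3⁻]:  pH = pK2 − log₁₀([HCO3⁻]/[CO3²⁻])
log₁₀(61.7) = +1.790
pH = 9.28 − (+1.790) = 7.49

pH = 7.49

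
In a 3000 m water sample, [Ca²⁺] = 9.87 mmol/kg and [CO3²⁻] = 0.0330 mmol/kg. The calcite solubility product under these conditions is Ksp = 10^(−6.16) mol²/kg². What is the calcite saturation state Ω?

Ksp = 10^(−6.16) = 6.918×10^-7
Ω = [Ca²⁺][CO3²⁻]/Ksp = (9.87×10^-3)(0.0330×10^-3) / 6.918×10^-7 = 0.471

Ω = 0.471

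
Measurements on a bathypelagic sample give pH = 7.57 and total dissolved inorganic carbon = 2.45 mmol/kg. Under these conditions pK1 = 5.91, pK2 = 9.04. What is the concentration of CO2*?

[CO2*] = 0.0508 mmol/kg

α₀ = 1 / (1 + K1/[H⁺] + K1K2/[H⁺]²) = 1 / (1 + 10^+1.66 + 10^+0.19)
   = 1 / (1 + 45.709 + 1.5488) = 1/48.258 = 0.02072
[CO2*] = α₀ × DIC = 0.02072 × 2.45 = 0.0508 mmol/kg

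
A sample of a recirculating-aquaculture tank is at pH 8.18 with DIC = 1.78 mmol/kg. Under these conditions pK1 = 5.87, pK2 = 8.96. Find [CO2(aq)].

α₀ = 1 / (1 + K1/[H⁺] + K1K2/[H⁺]²) = 1 / (1 + 10^+2.31 + 10^+1.53)
   = 1 / (1 + 204.17 + 33.884) = 1/239.06 = 0.004183
[CO2*] = α₀ × DIC = 0.004183 × 1.78 = 0.00745 mmol/kg = 7.45 μmol/kg

[CO2*] = 7.45 μmol/kg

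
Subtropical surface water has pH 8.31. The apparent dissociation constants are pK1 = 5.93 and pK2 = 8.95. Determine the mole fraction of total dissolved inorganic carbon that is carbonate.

α₂ = 0.186

α₂ = 1 / (1 + [H⁺]/K2 + [H⁺]²/(K1K2)) = 1 / (1 + 10^+0.64 + 10^-1.74)
   = 1 / (1 + 4.3652 + 0.018197) = 1/5.3834 = 0.1858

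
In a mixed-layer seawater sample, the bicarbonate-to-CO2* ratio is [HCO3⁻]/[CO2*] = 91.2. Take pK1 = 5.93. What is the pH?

pH = 7.89

From K1 = [H⁺][HCO3⁻]/[CO2*]:  pH = pK1 + log₁₀([HCO3⁻]/[CO2*])
log₁₀(91.2) = +1.960
pH = 5.93 + (+1.960) = 7.89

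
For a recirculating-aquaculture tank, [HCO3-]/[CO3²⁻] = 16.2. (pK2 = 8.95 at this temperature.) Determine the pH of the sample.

pH = 7.74

From K2 = [H⁺][CO3²⁻]/[HCO3-]:  pH = pK2 − log₁₀([HCO3-]/[CO3²⁻])
log₁₀(16.2) = +1.210
pH = 8.95 − (+1.210) = 7.74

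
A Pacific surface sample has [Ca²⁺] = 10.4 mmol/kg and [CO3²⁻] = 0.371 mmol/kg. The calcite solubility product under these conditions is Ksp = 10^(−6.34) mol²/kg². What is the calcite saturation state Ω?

Ksp = 10^(−6.34) = 4.571×10^-7
Ω = [Ca²⁺][CO3²⁻]/Ksp = (10.4×10^-3)(0.371×10^-3) / 4.571×10^-7 = 8.44

Ω = 8.44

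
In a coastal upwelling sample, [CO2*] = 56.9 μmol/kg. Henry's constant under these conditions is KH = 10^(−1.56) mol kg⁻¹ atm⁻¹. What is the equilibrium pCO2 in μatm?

KH = 10^(−1.56) = 2.754×10^-2 mol kg⁻¹ atm⁻¹
pCO2 = [CO2*]/KH = 56.9×10^-6 / 2.754×10^-2 = 2.07×10^-3 atm = 2070 μatm

pCO2 = 2070 μatm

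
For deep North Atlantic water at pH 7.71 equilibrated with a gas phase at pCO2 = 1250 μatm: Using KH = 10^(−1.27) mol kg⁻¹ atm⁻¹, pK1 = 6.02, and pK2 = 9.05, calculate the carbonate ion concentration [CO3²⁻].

[CO3²⁻] = 0.150 mmol/kg

[CO2*] = KH · pCO2 = 10^(−1.27) × 1250×10^-6 = 6.713×10^-5 mol/kg
α₀ = 1/(1 + K1/[H⁺] + K1K2/[H⁺]²) = 1/(1 + 10^+1.69 + 10^+0.35) = 0.01915
DIC = [CO2*]/α₀ = 6.713×10^-5 / 0.01915 = 3.505 mmol/kg
[CO3²⁻] = α₂·DIC; α₂ = 0.04287, so [CO3²⁻] = 0.04287 × 3.505 = 0.150 mmol/kg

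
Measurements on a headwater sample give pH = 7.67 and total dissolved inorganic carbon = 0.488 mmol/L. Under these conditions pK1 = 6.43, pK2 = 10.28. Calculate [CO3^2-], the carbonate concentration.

α₂ = 1 / (1 + [H⁺]/K2 + [H⁺]²/(K1K2)) = 1 / (1 + 10^+2.61 + 10^+1.37)
   = 1 / (1 + 407.38 + 23.442) = 1/431.82 = 0.002316
[CO3²⁻] = α₂ × DIC = 0.002316 × 0.488 = 0.00113 mmol/L = 1.13 μmol/L

[CO3²⁻] = 1.13 μmol/L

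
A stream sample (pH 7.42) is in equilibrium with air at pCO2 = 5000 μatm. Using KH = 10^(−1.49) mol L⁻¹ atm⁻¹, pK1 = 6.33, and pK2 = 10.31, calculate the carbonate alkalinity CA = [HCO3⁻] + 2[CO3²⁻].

[CO2*] = KH · pCO2 = 10^(−1.49) × 5000×10^-6 = 1.618×10^-4 mol/L
α₀ = 1/(1 + K1/[H⁺] + K1K2/[H⁺]²) = 1/(1 + 10^+1.09 + 10^-1.80) = 0.07508
DIC = [CO2*]/α₀ = 1.618×10^-4 / 0.07508 = 2.155 mmol/L
CA = (α₁ + 2α₂)·DIC = (0.9237 + 2×0.001190) × 2.155 = 2.00 mmol/L

CA = 2.00 mmol/L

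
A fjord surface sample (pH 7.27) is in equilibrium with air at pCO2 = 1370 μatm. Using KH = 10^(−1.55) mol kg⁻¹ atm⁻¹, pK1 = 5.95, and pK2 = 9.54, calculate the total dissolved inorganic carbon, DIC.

[CO2*] = KH · pCO2 = 10^(−1.55) × 1370×10^-6 = 3.861×10^-5 mol/kg
α₀ = 1/(1 + K1/[H⁺] + K1K2/[H⁺]²) = 1/(1 + 10^+1.32 + 10^-0.95) = 0.04544
DIC = [CO2*]/α₀ = 3.861×10^-5 / 0.04544 = 0.850 mmol/kg

DIC = 0.850 mmol/kg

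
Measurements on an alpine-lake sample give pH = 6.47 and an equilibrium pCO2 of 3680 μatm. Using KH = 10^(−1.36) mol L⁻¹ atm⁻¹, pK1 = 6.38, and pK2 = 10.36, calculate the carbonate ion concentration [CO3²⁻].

[CO3²⁻] = 0.0255 μmol/L

[CO2*] = KH · pCO2 = 10^(−1.36) × 3680×10^-6 = 1.606×10^-4 mol/L
α₀ = 1/(1 + K1/[H⁺] + K1K2/[H⁺]²) = 1/(1 + 10^+0.09 + 10^-3.80) = 0.4483
DIC = [CO2*]/α₀ = 1.606×10^-4 / 0.4483 = 0.3583 mmol/L
[CO3²⁻] = α₂·DIC; α₂ = 7.106×10^-5, so [CO3²⁻] = 7.106×10^-5 × 0.3583 = 2.55×10^-5 mmol/L = 0.0255 μmol/L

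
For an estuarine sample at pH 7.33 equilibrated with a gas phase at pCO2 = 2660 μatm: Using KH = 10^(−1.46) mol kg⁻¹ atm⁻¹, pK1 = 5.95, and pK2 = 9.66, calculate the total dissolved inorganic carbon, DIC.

DIC = 2.32 mmol/kg

[CO2*] = KH · pCO2 = 10^(−1.46) × 2660×10^-6 = 9.223×10^-5 mol/kg
α₀ = 1/(1 + K1/[H⁺] + K1K2/[H⁺]²) = 1/(1 + 10^+1.38 + 10^-0.95) = 0.03984
DIC = [CO2*]/α₀ = 9.223×10^-5 / 0.03984 = 2.32 mmol/kg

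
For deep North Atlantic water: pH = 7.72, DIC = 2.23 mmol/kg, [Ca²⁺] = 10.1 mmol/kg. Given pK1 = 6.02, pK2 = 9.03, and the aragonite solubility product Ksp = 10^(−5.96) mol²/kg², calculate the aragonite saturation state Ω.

α₂ = 1 / (1 + [H⁺]/K2 + [H⁺]²/(K1K2)) = 1 / (1 + 10^+1.31 + 10^-0.39)
   = 1 / (1 + 20.417 + 0.40738) = 1/21.825 = 0.04582
[CO3²⁻] = α₂ × DIC = 0.04582 × 2.23 = 0.1022 mmol/kg
Ksp = 10^(−5.96) = 1.096×10^-6
Ω = [Ca²⁺][CO3²⁻]/Ksp = (10.1×10^-3)(1.022×10^-4) / 1.096×10^-6 = 0.941

Ω = 0.941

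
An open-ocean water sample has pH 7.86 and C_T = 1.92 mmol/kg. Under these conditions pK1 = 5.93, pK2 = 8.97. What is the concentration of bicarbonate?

α₁ = 1 / (1 + [H⁺]/K1 + K2/[H⁺]) = 1 / (1 + 10^-1.93 + 10^-1.11)
   = 1 / (1 + 0.011749 + 0.077625) = 1/1.0894 = 0.9180
[HCO3⁻] = α₁ × DIC = 0.9180 × 1.92 = 1.76 mmol/kg

[HCO3⁻] = 1.76 mmol/kg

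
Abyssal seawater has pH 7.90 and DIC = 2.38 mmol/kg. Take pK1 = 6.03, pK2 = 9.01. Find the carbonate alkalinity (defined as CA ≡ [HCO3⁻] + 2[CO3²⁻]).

CA = [HCO3⁻] + 2[CO3²⁻] = (α₁ + 2α₂)·DIC
At pH 7.90: [H⁺]/K1 = 10^-1.87 = 0.013490, K2/[H⁺] = 10^-1.11 = 0.077625
α₁ = 1/(1 + 0.013490 + 0.077625) = 1/1.0911 = 0.9165; α₂ = α₁·K2/[H⁺] = 0.07114
α₁ + 2α₂ = 1.0588
CA = 1.0588 × 2.38 = 2.52 mmol/kg

CA = 2.52 mmol/kg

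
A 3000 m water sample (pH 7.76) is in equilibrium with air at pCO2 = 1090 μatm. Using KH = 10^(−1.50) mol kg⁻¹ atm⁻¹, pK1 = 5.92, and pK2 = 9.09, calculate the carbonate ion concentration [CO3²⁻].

[CO3²⁻] = 0.112 mmol/kg

[CO2*] = KH · pCO2 = 10^(−1.50) × 1090×10^-6 = 3.447×10^-5 mol/kg
α₀ = 1/(1 + K1/[H⁺] + K1K2/[H⁺]²) = 1/(1 + 10^+1.84 + 10^+0.51) = 0.01362
DIC = [CO2*]/α₀ = 3.447×10^-5 / 0.01362 = 2.531 mmol/kg
[CO3²⁻] = α₂·DIC; α₂ = 0.04407, so [CO3²⁻] = 0.04407 × 2.531 = 0.112 mmol/kg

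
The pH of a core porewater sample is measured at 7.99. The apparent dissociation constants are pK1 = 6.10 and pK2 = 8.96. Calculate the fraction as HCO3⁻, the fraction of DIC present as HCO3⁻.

α₁ = 0.893

α₁ = 1 / (1 + [H⁺]/K1 + K2/[H⁺]) = 1 / (1 + 10^-1.89 + 10^-0.97)
   = 1 / (1 + 0.012882 + 0.10715) = 1/1.1200 = 0.8928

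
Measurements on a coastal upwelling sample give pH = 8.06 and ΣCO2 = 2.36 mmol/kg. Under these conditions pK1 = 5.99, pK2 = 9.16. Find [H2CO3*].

α₀ = 1 / (1 + K1/[H⁺] + K1K2/[H⁺]²) = 1 / (1 + 10^+2.07 + 10^+0.97)
   = 1 / (1 + 117.49 + 9.3325) = 1/127.82 = 0.007823
[CO2*] = α₀ × DIC = 0.007823 × 2.36 = 0.0185 mmol/kg = 18.5 μmol/kg

[CO2*] = 18.5 μmol/kg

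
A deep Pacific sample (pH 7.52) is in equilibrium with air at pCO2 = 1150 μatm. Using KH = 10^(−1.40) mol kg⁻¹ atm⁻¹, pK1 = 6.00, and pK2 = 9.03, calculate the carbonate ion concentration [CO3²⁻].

[CO2*] = KH · pCO2 = 10^(−1.40) × 1150×10^-6 = 4.578×10^-5 mol/kg
α₀ = 1/(1 + K1/[H⁺] + K1K2/[H⁺]²) = 1/(1 + 10^+1.52 + 10^+0.01) = 0.02846
DIC = [CO2*]/α₀ = 4.578×10^-5 / 0.02846 = 1.609 mmol/kg
[CO3²⁻] = α₂·DIC; α₂ = 0.02912, so [CO3²⁻] = 0.02912 × 1.609 = 0.0468 mmol/kg

[CO3²⁻] = 0.0468 mmol/kg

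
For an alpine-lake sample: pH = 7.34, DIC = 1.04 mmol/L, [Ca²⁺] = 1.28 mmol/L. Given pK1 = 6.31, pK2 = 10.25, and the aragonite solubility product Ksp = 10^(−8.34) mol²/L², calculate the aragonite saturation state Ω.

Ω = 0.327

α₂ = 1 / (1 + [H⁺]/K2 + [H⁺]²/(K1K2)) = 1 / (1 + 10^+2.91 + 10^+1.88)
   = 1 / (1 + 812.83 + 75.858) = 1/889.69 = 0.001124
[CO3²⁻] = α₂ × DIC = 0.001124 × 1.04 = 0.001169 mmol/L = 1.169 μmol/L
Ksp = 10^(−8.34) = 4.571×10^-9
Ω = [Ca²⁺][CO3²⁻]/Ksp = (1.28×10^-3)(1.169×10^-6) / 4.571×10^-9 = 0.327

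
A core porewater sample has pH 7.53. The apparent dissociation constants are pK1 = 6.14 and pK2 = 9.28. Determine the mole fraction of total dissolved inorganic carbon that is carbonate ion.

α₂ = 0.0168

α₂ = 1 / (1 + [H⁺]/K2 + [H⁺]²/(K1K2)) = 1 / (1 + 10^+1.75 + 10^+0.36)
   = 1 / (1 + 56.234 + 2.2909) = 1/59.525 = 0.01680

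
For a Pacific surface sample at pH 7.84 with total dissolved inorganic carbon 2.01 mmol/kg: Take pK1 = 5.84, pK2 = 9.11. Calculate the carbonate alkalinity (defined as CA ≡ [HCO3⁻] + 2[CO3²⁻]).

CA = 2.09 mmol/kg

CA = [HCO3⁻] + 2[CO3²⁻] = (α₁ + 2α₂)·DIC
At pH 7.84: [H⁺]/K1 = 10^-2.00 = 0.010000, K2/[H⁺] = 10^-1.27 = 0.053703
α₁ = 1/(1 + 0.010000 + 0.053703) = 1/1.0637 = 0.9401; α₂ = α₁·K2/[H⁺] = 0.05049
α₁ + 2α₂ = 1.0411
CA = 1.0411 × 2.01 = 2.09 mmol/kg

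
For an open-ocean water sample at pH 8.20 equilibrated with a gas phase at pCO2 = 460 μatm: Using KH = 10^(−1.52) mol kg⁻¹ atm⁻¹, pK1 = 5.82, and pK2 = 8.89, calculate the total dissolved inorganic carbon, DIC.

[CO2*] = KH · pCO2 = 10^(−1.52) × 460×10^-6 = 1.389×10^-5 mol/kg
α₀ = 1/(1 + K1/[H⁺] + K1K2/[H⁺]²) = 1/(1 + 10^+2.38 + 10^+1.69) = 0.003450
DIC = [CO2*]/α₀ = 1.389×10^-5 / 0.003450 = 4.03 mmol/kg

DIC = 4.03 mmol/kg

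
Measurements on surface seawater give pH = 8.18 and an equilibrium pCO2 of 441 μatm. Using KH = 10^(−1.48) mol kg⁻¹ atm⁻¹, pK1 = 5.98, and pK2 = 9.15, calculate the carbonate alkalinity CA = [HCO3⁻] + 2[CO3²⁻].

[CO2*] = KH · pCO2 = 10^(−1.48) × 441×10^-6 = 1.460×10^-5 mol/kg
α₀ = 1/(1 + K1/[H⁺] + K1K2/[H⁺]²) = 1/(1 + 10^+2.20 + 10^+1.23) = 0.005667
DIC = [CO2*]/α₀ = 1.460×10^-5 / 0.005667 = 2.577 mmol/kg
CA = (α₁ + 2α₂)·DIC = (0.8981 + 2×0.09623) × 2.577 = 2.81 mmol/kg

CA = 2.81 mmol/kg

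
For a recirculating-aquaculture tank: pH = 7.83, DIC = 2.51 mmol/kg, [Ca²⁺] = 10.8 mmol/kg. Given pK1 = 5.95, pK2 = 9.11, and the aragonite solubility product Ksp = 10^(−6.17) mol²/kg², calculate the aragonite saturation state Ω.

α₂ = 1 / (1 + [H⁺]/K2 + [H⁺]²/(K1K2)) = 1 / (1 + 10^+1.28 + 10^-0.60)
   = 1 / (1 + 19.055 + 0.25119) = 1/20.306 = 0.04925
[CO3²⁻] = α₂ × DIC = 0.04925 × 2.51 = 0.1236 mmol/kg
Ksp = 10^(−6.17) = 6.761×10^-7
Ω = [Ca²⁺][CO3²⁻]/Ksp = (10.8×10^-3)(1.236×10^-4) / 6.761×10^-7 = 1.97

Ω = 1.97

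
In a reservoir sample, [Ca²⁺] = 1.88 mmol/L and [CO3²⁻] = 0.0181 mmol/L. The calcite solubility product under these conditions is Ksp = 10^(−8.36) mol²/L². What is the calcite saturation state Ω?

Ω = 7.80

Ksp = 10^(−8.36) = 4.365×10^-9
Ω = [Ca²⁺][CO3²⁻]/Ksp = (1.88×10^-3)(0.0181×10^-3) / 4.365×10^-9 = 7.80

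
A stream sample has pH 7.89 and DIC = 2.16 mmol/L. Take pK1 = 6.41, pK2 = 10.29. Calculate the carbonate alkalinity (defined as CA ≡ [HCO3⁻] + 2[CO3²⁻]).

CA = [HCO3⁻] + 2[CO3²⁻] = (α₁ + 2α₂)·DIC
At pH 7.89: [H⁺]/K1 = 10^-1.48 = 0.033113, K2/[H⁺] = 10^-2.40 = 0.0039811
α₁ = 1/(1 + 0.033113 + 0.0039811) = 1/1.0371 = 0.9642; α₂ = α₁·K2/[H⁺] = 0.003839
α₁ + 2α₂ = 0.9719
CA = 0.9719 × 2.16 = 2.10 mmol/L

CA = 2.10 mmol/L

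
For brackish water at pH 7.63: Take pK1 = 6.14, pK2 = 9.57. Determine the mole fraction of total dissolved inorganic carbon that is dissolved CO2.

α₀ = 1 / (1 + K1/[H⁺] + K1K2/[H⁺]²) = 1 / (1 + 10^+1.49 + 10^-0.45)
   = 1 / (1 + 30.903 + 0.35481) = 1/32.258 = 0.03100

α₀ = 0.0310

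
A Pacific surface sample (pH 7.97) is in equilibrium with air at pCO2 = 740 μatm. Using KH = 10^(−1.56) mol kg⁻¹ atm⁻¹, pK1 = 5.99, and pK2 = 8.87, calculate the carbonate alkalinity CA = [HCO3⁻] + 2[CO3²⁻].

CA = 2.44 mmol/kg

[CO2*] = KH · pCO2 = 10^(−1.56) × 740×10^-6 = 2.038×10^-5 mol/kg
α₀ = 1/(1 + K1/[H⁺] + K1K2/[H⁺]²) = 1/(1 + 10^+1.98 + 10^+1.08) = 0.009215
DIC = [CO2*]/α₀ = 2.038×10^-5 / 0.009215 = 2.212 mmol/kg
CA = (α₁ + 2α₂)·DIC = (0.8800 + 2×0.1108) × 2.212 = 2.44 mmol/kg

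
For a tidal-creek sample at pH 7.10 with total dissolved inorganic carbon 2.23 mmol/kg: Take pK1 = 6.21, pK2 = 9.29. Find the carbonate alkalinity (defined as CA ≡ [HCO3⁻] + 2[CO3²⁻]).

CA = [HCO3⁻] + 2[CO3²⁻] = (α₁ + 2α₂)·DIC
At pH 7.10: [H⁺]/K1 = 10^-0.89 = 0.12882, K2/[H⁺] = 10^-2.19 = 0.0064565
α₁ = 1/(1 + 0.12882 + 0.0064565) = 1/1.1353 = 0.8808; α₂ = α₁·K2/[H⁺] = 0.005687
α₁ + 2α₂ = 0.8922
CA = 0.8922 × 2.23 = 1.99 mmol/kg

CA = 1.99 mmol/kg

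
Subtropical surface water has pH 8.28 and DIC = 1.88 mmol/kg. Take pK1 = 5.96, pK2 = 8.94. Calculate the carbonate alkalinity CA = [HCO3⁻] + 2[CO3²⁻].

CA = [HCO3⁻] + 2[CO3²⁻] = (α₁ + 2α₂)·DIC
At pH 8.28: [H⁺]/K1 = 10^-2.32 = 0.0047863, K2/[H⁺] = 10^-0.66 = 0.21878
α₁ = 1/(1 + 0.0047863 + 0.21878) = 1/1.2236 = 0.8173; α₂ = α₁·K2/[H⁺] = 0.1788
α₁ + 2α₂ = 1.1749
CA = 1.1749 × 1.88 = 2.21 mmol/kg

CA = 2.21 mmol/kg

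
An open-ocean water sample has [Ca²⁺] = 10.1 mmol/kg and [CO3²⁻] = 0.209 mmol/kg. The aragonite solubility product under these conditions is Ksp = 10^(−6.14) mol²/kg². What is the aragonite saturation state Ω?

Ksp = 10^(−6.14) = 7.244×10^-7
Ω = [Ca²⁺][CO3²⁻]/Ksp = (10.1×10^-3)(0.209×10^-3) / 7.244×10^-7 = 2.91

Ω = 2.91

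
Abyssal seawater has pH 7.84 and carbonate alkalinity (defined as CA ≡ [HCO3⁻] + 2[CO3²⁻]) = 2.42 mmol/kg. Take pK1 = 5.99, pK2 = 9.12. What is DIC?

CA = [HCO3⁻] + 2[CO3²⁻] = (α₁ + 2α₂)·DIC
At pH 7.84: [H⁺]/K1 = 10^-1.85 = 0.014125, K2/[H⁺] = 10^-1.28 = 0.052481
α₁ = 1/(1 + 0.014125 + 0.052481) = 1/1.0666 = 0.9376; α₂ = α₁·K2/[H⁺] = 0.04920
α₁ + 2α₂ = 1.0360
DIC = CA / (α₁ + 2α₂) = 2.42 / 1.0360 = 2.34 mmol/kg

DIC = 2.34 mmol/kg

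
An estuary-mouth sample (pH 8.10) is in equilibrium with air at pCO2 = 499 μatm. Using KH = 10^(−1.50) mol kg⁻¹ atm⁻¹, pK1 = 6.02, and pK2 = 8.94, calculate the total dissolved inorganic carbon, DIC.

[CO2*] = KH · pCO2 = 10^(−1.50) × 499×10^-6 = 1.578×10^-5 mol/kg
α₀ = 1/(1 + K1/[H⁺] + K1K2/[H⁺]²) = 1/(1 + 10^+2.08 + 10^+1.24) = 0.007215
DIC = [CO2*]/α₀ = 1.578×10^-5 / 0.007215 = 2.19 mmol/kg

DIC = 2.19 mmol/kg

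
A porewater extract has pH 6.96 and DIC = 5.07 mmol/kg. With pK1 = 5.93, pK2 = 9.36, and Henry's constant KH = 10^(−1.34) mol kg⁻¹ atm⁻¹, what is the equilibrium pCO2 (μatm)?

pCO2 = 9430 μatm

α₀ = 1 / (1 + K1/[H⁺] + K1K2/[H⁺]²) = 1 / (1 + 10^+1.03 + 10^-1.37)
   = 1 / (1 + 10.715 + 0.042658) = 1/11.758 = 0.08505
[CO2*] = α₀ × DIC = 0.08505 × 5.07 = 0.4312 mmol/kg
pCO2 = [CO2*]/KH = 4.312×10^-4 / 4.571×10^-2 = 9430 μatm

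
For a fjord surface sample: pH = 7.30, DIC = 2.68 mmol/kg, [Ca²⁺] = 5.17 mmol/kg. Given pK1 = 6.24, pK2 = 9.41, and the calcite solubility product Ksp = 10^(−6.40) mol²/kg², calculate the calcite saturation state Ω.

α₂ = 1 / (1 + [H⁺]/K2 + [H⁺]²/(K1K2)) = 1 / (1 + 10^+2.11 + 10^+1.05)
   = 1 / (1 + 128.82 + 11.220) = 1/141.05 = 0.007090
[CO3²⁻] = α₂ × DIC = 0.007090 × 2.68 = 0.01900 mmol/kg = 19.00 μmol/kg
Ksp = 10^(−6.40) = 3.981×10^-7
Ω = [Ca²⁺][CO3²⁻]/Ksp = (5.17×10^-3)(1.900×10^-5) / 3.981×10^-7 = 0.247

Ω = 0.247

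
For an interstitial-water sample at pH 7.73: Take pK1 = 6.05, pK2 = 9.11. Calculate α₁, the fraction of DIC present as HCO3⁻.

α₁ = 1 / (1 + [H⁺]/K1 + K2/[H⁺]) = 1 / (1 + 10^-1.68 + 10^-1.38)
   = 1 / (1 + 0.020893 + 0.041687) = 1/1.0626 = 0.9411

α₁ = 0.941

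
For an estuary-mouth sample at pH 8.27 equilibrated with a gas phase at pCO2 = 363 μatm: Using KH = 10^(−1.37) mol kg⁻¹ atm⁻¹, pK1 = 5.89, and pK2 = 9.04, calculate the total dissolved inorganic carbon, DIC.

[CO2*] = KH · pCO2 = 10^(−1.37) × 363×10^-6 = 1.548×10^-5 mol/kg
α₀ = 1/(1 + K1/[H⁺] + K1K2/[H⁺]²) = 1/(1 + 10^+2.38 + 10^+1.61) = 0.003551
DIC = [CO2*]/α₀ = 1.548×10^-5 / 0.003551 = 4.36 mmol/kg

DIC = 4.36 mmol/kg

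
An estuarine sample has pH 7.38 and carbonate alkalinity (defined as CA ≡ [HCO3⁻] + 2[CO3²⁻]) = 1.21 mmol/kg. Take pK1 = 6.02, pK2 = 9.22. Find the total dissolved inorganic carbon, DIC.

CA = [HCO3⁻] + 2[CO3²⁻] = (α₁ + 2α₂)·DIC
At pH 7.38: [H⁺]/K1 = 10^-1.36 = 0.043652, K2/[H⁺] = 10^-1.84 = 0.014454
α₁ = 1/(1 + 0.043652 + 0.014454) = 1/1.0581 = 0.9451; α₂ = α₁·K2/[H⁺] = 0.01366
α₁ + 2α₂ = 0.9724
DIC = CA / (α₁ + 2α₂) = 1.21 / 0.9724 = 1.24 mmol/kg

DIC = 1.24 mmol/kg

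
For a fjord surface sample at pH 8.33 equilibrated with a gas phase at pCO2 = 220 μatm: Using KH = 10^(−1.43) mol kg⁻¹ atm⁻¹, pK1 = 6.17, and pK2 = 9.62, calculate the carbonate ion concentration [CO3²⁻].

[CO2*] = KH · pCO2 = 10^(−1.43) × 220×10^-6 = 8.174×10^-6 mol/kg
α₀ = 1/(1 + K1/[H⁺] + K1K2/[H⁺]²) = 1/(1 + 10^+2.16 + 10^+0.87) = 0.006538
DIC = [CO2*]/α₀ = 8.174×10^-6 / 0.006538 = 1.250 mmol/kg
[CO3²⁻] = α₂·DIC; α₂ = 0.04847, so [CO3²⁻] = 0.04847 × 1.250 = 0.0606 mmol/kg

[CO3²⁻] = 0.0606 mmol/kg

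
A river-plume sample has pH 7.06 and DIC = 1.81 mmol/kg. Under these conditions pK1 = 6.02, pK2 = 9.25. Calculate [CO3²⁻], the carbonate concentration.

[CO3²⁻] = 10.6 μmol/kg

α₂ = 1 / (1 + [H⁺]/K2 + [H⁺]²/(K1K2)) = 1 / (1 + 10^+2.19 + 10^+1.15)
   = 1 / (1 + 154.88 + 14.125) = 1/170.01 = 0.005882
[CO3²⁻] = α₂ × DIC = 0.005882 × 1.81 = 0.0106 mmol/kg = 10.6 μmol/kg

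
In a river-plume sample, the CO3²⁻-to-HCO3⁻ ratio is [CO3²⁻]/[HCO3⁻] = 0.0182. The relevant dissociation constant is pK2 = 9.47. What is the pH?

pH = 7.73

From K2 = [H⁺][CO3²⁻]/[HCO3⁻]:  pH = pK2 + log₁₀([CO3²⁻]/[HCO3⁻])
log₁₀(0.0182) = -1.740
pH = 9.47 + (-1.740) = 7.73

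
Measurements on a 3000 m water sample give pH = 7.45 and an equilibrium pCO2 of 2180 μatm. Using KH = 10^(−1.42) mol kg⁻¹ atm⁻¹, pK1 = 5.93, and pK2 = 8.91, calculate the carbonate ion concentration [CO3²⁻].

[CO3²⁻] = 0.0952 mmol/kg

[CO2*] = KH · pCO2 = 10^(−1.42) × 2180×10^-6 = 8.288×10^-5 mol/kg
α₀ = 1/(1 + K1/[H⁺] + K1K2/[H⁺]²) = 1/(1 + 10^+1.52 + 10^+0.06) = 0.02836
DIC = [CO2*]/α₀ = 8.288×10^-5 / 0.02836 = 2.922 mmol/kg
[CO3²⁻] = α₂·DIC; α₂ = 0.03256, so [CO3²⁻] = 0.03256 × 2.922 = 0.0952 mmol/kg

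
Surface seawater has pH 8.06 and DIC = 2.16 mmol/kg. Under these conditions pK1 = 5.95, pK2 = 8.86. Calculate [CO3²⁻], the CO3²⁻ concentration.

α₂ = 1 / (1 + [H⁺]/K2 + [H⁺]²/(K1K2)) = 1 / (1 + 10^+0.80 + 10^-1.31)
   = 1 / (1 + 6.3096 + 0.048978) = 1/7.3586 = 0.1359
[CO3²⁻] = α₂ × DIC = 0.1359 × 2.16 = 0.294 mmol/kg

[CO3²⁻] = 0.294 mmol/kg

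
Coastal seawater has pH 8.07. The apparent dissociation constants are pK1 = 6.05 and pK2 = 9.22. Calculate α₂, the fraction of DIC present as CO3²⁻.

α₂ = 1 / (1 + [H⁺]/K2 + [H⁺]²/(K1K2)) = 1 / (1 + 10^+1.15 + 10^-0.87)
   = 1 / (1 + 14.125 + 0.13490) = 1/15.260 = 0.06553

α₂ = 0.0655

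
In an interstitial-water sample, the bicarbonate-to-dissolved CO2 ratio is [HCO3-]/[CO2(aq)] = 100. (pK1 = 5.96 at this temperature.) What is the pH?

From K1 = [H⁺][HCO3-]/[CO2(aq)]:  pH = pK1 + log₁₀([HCO3-]/[CO2(aq)])
log₁₀(100) = +2.000
pH = 5.96 + (+2.000) = 7.96

pH = 7.96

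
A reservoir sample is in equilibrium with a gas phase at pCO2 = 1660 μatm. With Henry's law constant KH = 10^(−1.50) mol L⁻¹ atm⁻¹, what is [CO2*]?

[CO2*] = 52.5 μmol/L

KH = 10^(−1.50) = 3.162×10^-2 mol L⁻¹ atm⁻¹
[CO2*] = KH · pCO2 = 3.162×10^-2 × 1660×10^-6 atm = 5.25×10^-5 mol/L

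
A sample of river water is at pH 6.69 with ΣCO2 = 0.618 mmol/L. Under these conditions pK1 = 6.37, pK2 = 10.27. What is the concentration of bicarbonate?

α₁ = 1 / (1 + [H⁺]/K1 + K2/[H⁺]) = 1 / (1 + 10^-0.32 + 10^-3.58)
   = 1 / (1 + 0.47863 + 0.00026303) = 1/1.4789 = 0.6762
[HCO3⁻] = α₁ × DIC = 0.6762 × 0.618 = 0.418 mmol/L

[HCO3⁻] = 0.418 mmol/L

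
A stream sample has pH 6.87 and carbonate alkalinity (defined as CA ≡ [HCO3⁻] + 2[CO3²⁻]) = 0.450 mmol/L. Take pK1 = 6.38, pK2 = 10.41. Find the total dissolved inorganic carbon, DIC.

CA = [HCO3⁻] + 2[CO3²⁻] = (α₁ + 2α₂)·DIC
At pH 6.87: [H⁺]/K1 = 10^-0.49 = 0.32359, K2/[H⁺] = 10^-3.54 = 0.00028840
α₁ = 1/(1 + 0.32359 + 0.00028840) = 1/1.3239 = 0.7554; α₂ = α₁·K2/[H⁺] = 0.0002178
α₁ + 2α₂ = 0.7558
DIC = CA / (α₁ + 2α₂) = 0.450 / 0.7558 = 0.595 mmol/L

DIC = 0.595 mmol/L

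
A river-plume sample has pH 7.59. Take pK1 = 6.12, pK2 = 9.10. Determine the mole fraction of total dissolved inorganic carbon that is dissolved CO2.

α₀ = 1 / (1 + K1/[H⁺] + K1K2/[H⁺]²) = 1 / (1 + 10^+1.47 + 10^-0.04)
   = 1 / (1 + 29.512 + 0.91201) = 1/31.424 = 0.03182

α₀ = 0.0318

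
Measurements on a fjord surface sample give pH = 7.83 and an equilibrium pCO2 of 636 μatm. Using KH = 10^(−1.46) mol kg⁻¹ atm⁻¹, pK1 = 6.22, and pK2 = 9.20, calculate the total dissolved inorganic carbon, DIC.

DIC = 0.959 mmol/kg

[CO2*] = KH · pCO2 = 10^(−1.46) × 636×10^-6 = 2.205×10^-5 mol/kg
α₀ = 1/(1 + K1/[H⁺] + K1K2/[H⁺]²) = 1/(1 + 10^+1.61 + 10^+0.24) = 0.02300
DIC = [CO2*]/α₀ = 2.205×10^-5 / 0.02300 = 0.959 mmol/kg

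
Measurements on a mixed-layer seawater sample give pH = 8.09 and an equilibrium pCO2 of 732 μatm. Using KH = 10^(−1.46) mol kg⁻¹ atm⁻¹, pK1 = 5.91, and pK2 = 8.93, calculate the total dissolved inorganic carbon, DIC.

[CO2*] = KH · pCO2 = 10^(−1.46) × 732×10^-6 = 2.538×10^-5 mol/kg
α₀ = 1/(1 + K1/[H⁺] + K1K2/[H⁺]²) = 1/(1 + 10^+2.18 + 10^+1.34) = 0.005739
DIC = [CO2*]/α₀ = 2.538×10^-5 / 0.005739 = 4.42 mmol/kg

DIC = 4.42 mmol/kg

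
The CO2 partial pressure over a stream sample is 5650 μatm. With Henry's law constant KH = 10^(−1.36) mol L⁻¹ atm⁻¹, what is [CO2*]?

KH = 10^(−1.36) = 4.365×10^-2 mol L⁻¹ atm⁻¹
[CO2*] = KH · pCO2 = 4.365×10^-2 × 5650×10^-6 atm = 2.47×10^-4 mol/L

[CO2*] = 247 μmol/L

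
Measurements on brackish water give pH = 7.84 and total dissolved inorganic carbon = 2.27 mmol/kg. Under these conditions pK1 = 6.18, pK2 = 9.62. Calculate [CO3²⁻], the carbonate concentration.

α₂ = 1 / (1 + [H⁺]/K2 + [H⁺]²/(K1K2)) = 1 / (1 + 10^+1.78 + 10^+0.12)
   = 1 / (1 + 60.256 + 1.3183) = 1/62.574 = 0.01598
[CO3²⁻] = α₂ × DIC = 0.01598 × 2.27 = 0.0363 mmol/kg

[CO3²⁻] = 0.0363 mmol/kg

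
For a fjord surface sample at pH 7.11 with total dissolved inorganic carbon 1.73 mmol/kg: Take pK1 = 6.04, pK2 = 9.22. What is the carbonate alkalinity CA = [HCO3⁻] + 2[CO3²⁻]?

CA = [HCO3⁻] + 2[CO3²⁻] = (α₁ + 2α₂)·DIC
At pH 7.11: [H⁺]/K1 = 10^-1.07 = 0.085114, K2/[H⁺] = 10^-2.11 = 0.0077625
α₁ = 1/(1 + 0.085114 + 0.0077625) = 1/1.0929 = 0.9150; α₂ = α₁·K2/[H⁺] = 0.007103
α₁ + 2α₂ = 0.9292
CA = 0.9292 × 1.73 = 1.61 mmol/kg

CA = 1.61 mmol/kg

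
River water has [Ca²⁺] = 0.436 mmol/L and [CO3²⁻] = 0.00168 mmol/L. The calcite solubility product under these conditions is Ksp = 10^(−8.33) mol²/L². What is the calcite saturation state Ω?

Ksp = 10^(−8.33) = 4.677×10^-9
Ω = [Ca²⁺][CO3²⁻]/Ksp = (0.436×10^-3)(0.00168×10^-3) / 4.677×10^-9 = 0.157

Ω = 0.157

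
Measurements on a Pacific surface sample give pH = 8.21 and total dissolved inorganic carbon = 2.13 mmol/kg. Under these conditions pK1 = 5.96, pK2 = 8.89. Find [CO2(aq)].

[CO2*] = 9.86 μmol/kg

α₀ = 1 / (1 + K1/[H⁺] + K1K2/[H⁺]²) = 1 / (1 + 10^+2.25 + 10^+1.57)
   = 1 / (1 + 177.83 + 37.154) = 1/215.98 = 0.004630
[CO2*] = α₀ × DIC = 0.004630 × 2.13 = 0.00986 mmol/kg = 9.86 μmol/kg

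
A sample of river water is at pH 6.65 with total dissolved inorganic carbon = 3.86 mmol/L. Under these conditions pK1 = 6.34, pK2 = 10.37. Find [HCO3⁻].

α₁ = 1 / (1 + [H⁺]/K1 + K2/[H⁺]) = 1 / (1 + 10^-0.31 + 10^-3.72)
   = 1 / (1 + 0.48978 + 0.00019055) = 1/1.4900 = 0.6712
[HCO3⁻] = α₁ × DIC = 0.6712 × 3.86 = 2.59 mmol/L

[HCO3⁻] = 2.59 mmol/L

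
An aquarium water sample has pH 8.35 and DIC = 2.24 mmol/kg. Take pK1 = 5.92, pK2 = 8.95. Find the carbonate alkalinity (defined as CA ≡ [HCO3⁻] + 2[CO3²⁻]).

CA = [HCO3⁻] + 2[CO3²⁻] = (α₁ + 2α₂)·DIC
At pH 8.35: [H⁺]/K1 = 10^-2.43 = 0.0037154, K2/[H⁺] = 10^-0.60 = 0.25119
α₁ = 1/(1 + 0.0037154 + 0.25119) = 1/1.2549 = 0.7969; α₂ = α₁·K2/[H⁺] = 0.2002
α₁ + 2α₂ = 1.1972
CA = 1.1972 × 2.24 = 2.68 mmol/kg

CA = 2.68 mmol/kg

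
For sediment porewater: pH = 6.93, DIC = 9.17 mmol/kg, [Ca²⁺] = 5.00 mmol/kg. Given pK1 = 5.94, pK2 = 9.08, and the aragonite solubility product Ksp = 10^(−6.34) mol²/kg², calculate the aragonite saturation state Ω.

α₂ = 1 / (1 + [H⁺]/K2 + [H⁺]²/(K1K2)) = 1 / (1 + 10^+2.15 + 10^+1.16)
   = 1 / (1 + 141.25 + 14.454) = 1/156.71 = 0.006381
[CO3²⁻] = α₂ × DIC = 0.006381 × 9.17 = 0.05852 mmol/kg
Ksp = 10^(−6.34) = 4.571×10^-7
Ω = [Ca²⁺][CO3²⁻]/Ksp = (5.00×10^-3)(5.852×10^-5) / 4.571×10^-7 = 0.640

Ω = 0.640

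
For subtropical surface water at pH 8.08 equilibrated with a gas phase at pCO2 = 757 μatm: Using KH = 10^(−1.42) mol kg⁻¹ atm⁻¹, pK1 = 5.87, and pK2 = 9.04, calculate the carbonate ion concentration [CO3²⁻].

[CO3²⁻] = 0.512 mmol/kg

[CO2*] = KH · pCO2 = 10^(−1.42) × 757×10^-6 = 2.878×10^-5 mol/kg
α₀ = 1/(1 + K1/[H⁺] + K1K2/[H⁺]²) = 1/(1 + 10^+2.21 + 10^+1.25) = 0.005526
DIC = [CO2*]/α₀ = 2.878×10^-5 / 0.005526 = 5.208 mmol/kg
[CO3²⁻] = α₂·DIC; α₂ = 0.09827, so [CO3²⁻] = 0.09827 × 5.208 = 0.512 mmol/kg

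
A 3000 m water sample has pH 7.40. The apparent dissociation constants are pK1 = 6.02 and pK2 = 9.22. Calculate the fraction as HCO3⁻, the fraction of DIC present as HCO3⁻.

α₁ = 0.946

α₁ = 1 / (1 + [H⁺]/K1 + K2/[H⁺]) = 1 / (1 + 10^-1.38 + 10^-1.82)
   = 1 / (1 + 0.041687 + 0.015136) = 1/1.0568 = 0.9462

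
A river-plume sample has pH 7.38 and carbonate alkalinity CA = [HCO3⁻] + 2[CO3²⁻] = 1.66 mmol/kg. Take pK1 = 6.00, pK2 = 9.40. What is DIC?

DIC = 1.71 mmol/kg

CA = [HCO3⁻] + 2[CO3²⁻] = (α₁ + 2α₂)·DIC
At pH 7.38: [H⁺]/K1 = 10^-1.38 = 0.041687, K2/[H⁺] = 10^-2.02 = 0.0095499
α₁ = 1/(1 + 0.041687 + 0.0095499) = 1/1.0512 = 0.9513; α₂ = α₁·K2/[H⁺] = 0.009084
α₁ + 2α₂ = 0.9694
DIC = CA / (α₁ + 2α₂) = 1.66 / 0.9694 = 1.71 mmol/kg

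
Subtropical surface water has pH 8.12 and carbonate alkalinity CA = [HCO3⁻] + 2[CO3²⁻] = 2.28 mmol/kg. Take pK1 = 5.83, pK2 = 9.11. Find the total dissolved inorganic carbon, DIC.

DIC = 2.10 mmol/kg

CA = [HCO3⁻] + 2[CO3²⁻] = (α₁ + 2α₂)·DIC
At pH 8.12: [H⁺]/K1 = 10^-2.29 = 0.0051286, K2/[H⁺] = 10^-0.99 = 0.10233
α₁ = 1/(1 + 0.0051286 + 0.10233) = 1/1.1075 = 0.9030; α₂ = α₁·K2/[H⁺] = 0.09240
α₁ + 2α₂ = 1.0878
DIC = CA / (α₁ + 2α₂) = 2.28 / 1.0878 = 2.10 mmol/kg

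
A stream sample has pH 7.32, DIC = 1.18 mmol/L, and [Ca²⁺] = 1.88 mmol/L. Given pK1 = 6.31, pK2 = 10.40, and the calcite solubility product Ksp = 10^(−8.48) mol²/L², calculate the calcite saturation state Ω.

Ω = 0.507

α₂ = 1 / (1 + [H⁺]/K2 + [H⁺]²/(K1K2)) = 1 / (1 + 10^+3.08 + 10^+2.07)
   = 1 / (1 + 1202.3 + 117.49) = 1/1320.8 = 0.0007571
[CO3²⁻] = α₂ × DIC = 0.0007571 × 1.18 = 0.0008934 mmol/L = 0.8934 μmol/L
Ksp = 10^(−8.48) = 3.311×10^-9
Ω = [Ca²⁺][CO3²⁻]/Ksp = (1.88×10^-3)(8.934×10^-7) / 3.311×10^-9 = 0.507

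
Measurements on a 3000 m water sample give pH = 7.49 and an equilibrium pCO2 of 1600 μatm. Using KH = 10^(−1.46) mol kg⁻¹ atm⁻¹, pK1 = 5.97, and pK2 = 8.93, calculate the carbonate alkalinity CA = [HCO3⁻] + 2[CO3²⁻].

[CO2*] = KH · pCO2 = 10^(−1.46) × 1600×10^-6 = 5.548×10^-5 mol/kg
α₀ = 1/(1 + K1/[H⁺] + K1K2/[H⁺]²) = 1/(1 + 10^+1.52 + 10^+0.08) = 0.02832
DIC = [CO2*]/α₀ = 5.548×10^-5 / 0.02832 = 1.959 mmol/kg
CA = (α₁ + 2α₂)·DIC = (0.9376 + 2×0.03404) × 1.959 = 1.97 mmol/kg

CA = 1.97 mmol/kg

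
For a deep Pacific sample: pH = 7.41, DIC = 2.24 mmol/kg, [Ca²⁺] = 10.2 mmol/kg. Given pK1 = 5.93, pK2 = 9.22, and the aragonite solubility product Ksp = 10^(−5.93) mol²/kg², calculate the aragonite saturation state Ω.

Ω = 0.287

α₂ = 1 / (1 + [H⁺]/K2 + [H⁺]²/(K1K2)) = 1 / (1 + 10^+1.81 + 10^+0.33)
   = 1 / (1 + 64.565 + 2.1380) = 1/67.703 = 0.01477
[CO3²⁻] = α₂ × DIC = 0.01477 × 2.24 = 0.03309 mmol/kg
Ksp = 10^(−5.93) = 1.175×10^-6
Ω = [Ca²⁺][CO3²⁻]/Ksp = (10.2×10^-3)(3.309×10^-5) / 1.175×10^-6 = 0.287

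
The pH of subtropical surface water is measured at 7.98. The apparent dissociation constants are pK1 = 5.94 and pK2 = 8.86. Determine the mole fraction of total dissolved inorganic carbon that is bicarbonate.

α₁ = 0.876

α₁ = 1 / (1 + [H⁺]/K1 + K2/[H⁺]) = 1 / (1 + 10^-2.04 + 10^-0.88)
   = 1 / (1 + 0.0091201 + 0.13183) = 1/1.1409 = 0.8765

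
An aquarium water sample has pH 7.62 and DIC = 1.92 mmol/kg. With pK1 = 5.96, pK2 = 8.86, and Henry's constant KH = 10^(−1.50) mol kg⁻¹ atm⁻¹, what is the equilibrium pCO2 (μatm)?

pCO2 = 1230 μatm

α₀ = 1 / (1 + K1/[H⁺] + K1K2/[H⁺]²) = 1 / (1 + 10^+1.66 + 10^+0.42)
   = 1 / (1 + 45.709 + 2.6303) = 1/49.339 = 0.02027
[CO2*] = α₀ × DIC = 0.02027 × 1.92 = 0.03891 mmol/kg
pCO2 = [CO2*]/KH = 3.891×10^-5 / 3.162×10^-2 = 1230 μatm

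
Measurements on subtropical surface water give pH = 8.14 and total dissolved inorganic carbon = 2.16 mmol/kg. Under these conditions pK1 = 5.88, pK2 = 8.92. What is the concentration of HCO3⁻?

α₁ = 1 / (1 + [H⁺]/K1 + K2/[H⁺]) = 1 / (1 + 10^-2.26 + 10^-0.78)
   = 1 / (1 + 0.0054954 + 0.16596) = 1/1.1715 = 0.8536
[HCO3⁻] = α₁ × DIC = 0.8536 × 2.16 = 1.84 mmol/kg

[HCO3⁻] = 1.84 mmol/kg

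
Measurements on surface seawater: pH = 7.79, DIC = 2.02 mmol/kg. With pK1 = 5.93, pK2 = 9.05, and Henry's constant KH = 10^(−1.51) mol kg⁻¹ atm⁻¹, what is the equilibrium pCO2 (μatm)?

α₀ = 1 / (1 + K1/[H⁺] + K1K2/[H⁺]²) = 1 / (1 + 10^+1.86 + 10^+0.60)
   = 1 / (1 + 72.444 + 3.9811) = 1/77.425 = 0.01292
[CO2*] = α₀ × DIC = 0.01292 × 2.02 = 0.02609 mmol/kg
pCO2 = [CO2*]/KH = 2.609×10^-5 / 3.090×10^-2 = 844 μatm

pCO2 = 844 μatm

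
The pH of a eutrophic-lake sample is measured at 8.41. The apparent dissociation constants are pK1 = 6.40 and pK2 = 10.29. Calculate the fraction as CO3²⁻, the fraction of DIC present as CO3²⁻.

α₂ = 1 / (1 + [H⁺]/K2 + [H⁺]²/(K1K2)) = 1 / (1 + 10^+1.88 + 10^-0.13)
   = 1 / (1 + 75.858 + 0.74131) = 1/77.599 = 0.01289

α₂ = 0.0129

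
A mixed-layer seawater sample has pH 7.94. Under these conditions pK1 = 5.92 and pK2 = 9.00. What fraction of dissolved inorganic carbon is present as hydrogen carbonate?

α₁ = 0.912

α₁ = 1 / (1 + [H⁺]/K1 + K2/[H⁺]) = 1 / (1 + 10^-2.02 + 10^-1.06)
   = 1 / (1 + 0.0095499 + 0.087096) = 1/1.0966 = 0.9119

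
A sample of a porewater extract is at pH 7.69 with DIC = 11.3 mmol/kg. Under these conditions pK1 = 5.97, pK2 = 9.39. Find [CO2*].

α₀ = 1 / (1 + K1/[H⁺] + K1K2/[H⁺]²) = 1 / (1 + 10^+1.72 + 10^+0.02)
   = 1 / (1 + 52.481 + 1.0471) = 1/54.528 = 0.01834
[CO2*] = α₀ × DIC = 0.01834 × 11.3 = 0.207 mmol/kg

[CO2*] = 0.207 mmol/kg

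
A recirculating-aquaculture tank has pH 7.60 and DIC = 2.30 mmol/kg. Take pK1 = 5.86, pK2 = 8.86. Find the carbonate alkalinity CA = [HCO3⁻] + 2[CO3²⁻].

CA = 2.38 mmol/kg

CA = [HCO3⁻] + 2[CO3²⁻] = (α₁ + 2α₂)·DIC
At pH 7.60: [H⁺]/K1 = 10^-1.74 = 0.018197, K2/[H⁺] = 10^-1.26 = 0.054954
α₁ = 1/(1 + 0.018197 + 0.054954) = 1/1.0732 = 0.9318; α₂ = α₁·K2/[H⁺] = 0.05121
α₁ + 2α₂ = 1.0343
CA = 1.0343 × 2.30 = 2.38 mmol/kg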